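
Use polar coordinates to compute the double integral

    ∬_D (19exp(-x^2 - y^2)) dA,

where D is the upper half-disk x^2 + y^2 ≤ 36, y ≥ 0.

The region D is 0 ≤ r ≤ 6, 0 ≤ θ ≤ π in polar coordinates, where x = r cos(θ), y = r sin(θ), and dA = r dr dθ.

Under the substitution, the integrand becomes 19exp(-r^2), so

    ∬_D (19exp(-x^2 - y^2)) dA = ∫_{0}^{π} ∫_{0}^{6} (19exp(-r^2)) · r dr dθ.

Inner integral (in r): ∫_{0}^{6} (19exp(-r^2)) · r dr = 19/2 - 19exp(-36)/2.

Outer integral (in θ): ∫_{0}^{π} (19/2 - 19exp(-36)/2) dθ = -19π (1 - exp(36))exp(-36)/2.

Therefore ∬_D (19exp(-x^2 - y^2)) dA = -19π (1 - exp(36))exp(-36)/2.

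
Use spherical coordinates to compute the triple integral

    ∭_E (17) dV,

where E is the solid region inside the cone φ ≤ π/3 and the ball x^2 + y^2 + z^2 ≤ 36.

In spherical coordinates, x = ρ sin(φ) cos(θ), y = ρ sin(φ) sin(θ), z = ρ cos(φ), and dV = ρ^2 sin(φ) dρ dφ dθ.

The integrand becomes 17, so

    ∭_E (17) dV = ∫_{0}^{2π} ∫_{0}^{π/3} ∫_{0}^{6} (17) · ρ^2 sin(φ) dρ dφ dθ.

Inner (ρ): 1224sin(φ).
Middle (φ): 612.
Outer (θ): 1224π.

Therefore the triple integral equals 1224π.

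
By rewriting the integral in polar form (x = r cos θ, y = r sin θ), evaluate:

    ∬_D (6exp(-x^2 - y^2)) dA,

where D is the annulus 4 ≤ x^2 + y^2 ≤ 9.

The region D is 2 ≤ r ≤ 3, 0 ≤ θ ≤ 2π in polar coordinates, where x = r cos(θ), y = r sin(θ), and dA = r dr dθ.

Under the substitution, the integrand becomes 6exp(-r^2), so

    ∬_D (6exp(-x^2 - y^2)) dA = ∫_{0}^{2π} ∫_{2}^{3} (6exp(-r^2)) · r dr dθ.

Inner integral (in r): ∫_{2}^{3} (6exp(-r^2)) · r dr = -(3 - 3exp(5))exp(-9).

Outer integral (in θ): ∫_{0}^{2π} (-(3 - 3exp(5))exp(-9)) dθ = -6π (1 - exp(5))exp(-9).

Therefore ∬_D (6exp(-x^2 - y^2)) dA = -6π (1 - exp(5))exp(-9).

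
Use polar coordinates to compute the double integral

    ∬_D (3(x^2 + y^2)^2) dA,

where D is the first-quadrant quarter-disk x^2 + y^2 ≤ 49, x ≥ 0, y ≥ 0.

The region D is 0 ≤ r ≤ 7, 0 ≤ θ ≤ π/2 in polar coordinates, where x = r cos(θ), y = r sin(θ), and dA = r dr dθ.

Under the substitution, the integrand becomes 3r^4, so

    ∬_D (3(x^2 + y^2)^2) dA = ∫_{0}^{π/2} ∫_{0}^{7} (3r^4) · r dr dθ.

Inner integral (in r): ∫_{0}^{7} (3r^4) · r dr = 117649/2.

Outer integral (in θ): ∫_{0}^{π/2} (117649/2) dθ = 117649π/4.

Therefore ∬_D (3(x^2 + y^2)^2) dA = 117649π/4.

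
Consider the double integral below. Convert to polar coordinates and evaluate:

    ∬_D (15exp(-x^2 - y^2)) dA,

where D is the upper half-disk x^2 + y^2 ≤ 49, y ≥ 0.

The region D is 0 ≤ r ≤ 7, 0 ≤ θ ≤ π in polar coordinates, where x = r cos(θ), y = r sin(θ), and dA = r dr dθ.

Under the substitution, the integrand becomes 15exp(-r^2), so

    ∬_D (15exp(-x^2 - y^2)) dA = ∫_{0}^{π} ∫_{0}^{7} (15exp(-r^2)) · r dr dθ.

Inner integral (in r): ∫_{0}^{7} (15exp(-r^2)) · r dr = 15/2 - 15exp(-49)/2.

Outer integral (in θ): ∫_{0}^{π} (15/2 - 15exp(-49)/2) dθ = -15π (1 - exp(49))exp(-49)/2.

Therefore ∬_D (15exp(-x^2 - y^2)) dA = -15π (1 - exp(49))exp(-49)/2.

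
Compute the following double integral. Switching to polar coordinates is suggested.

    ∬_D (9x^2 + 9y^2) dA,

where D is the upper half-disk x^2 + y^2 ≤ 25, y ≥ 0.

The region D is 0 ≤ r ≤ 5, 0 ≤ θ ≤ π in polar coordinates, where x = r cos(θ), y = r sin(θ), and dA = r dr dθ.

Under the substitution, the integrand becomes 9r^2, so

    ∬_D (9x^2 + 9y^2) dA = ∫_{0}^{π} ∫_{0}^{5} (9r^2) · r dr dθ.

Inner integral (in r): ∫_{0}^{5} (9r^2) · r dr = 5625/4.

Outer integral (in θ): ∫_{0}^{π} (5625/4) dθ = 5625π/4.

Therefore ∬_D (9x^2 + 9y^2) dA = 5625π/4.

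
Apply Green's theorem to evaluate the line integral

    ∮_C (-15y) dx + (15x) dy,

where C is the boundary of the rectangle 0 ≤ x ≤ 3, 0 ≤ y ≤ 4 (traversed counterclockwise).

Green's theorem converts the closed line integral into a double integral over the enclosed region D:

    ∮_C P dx + Q dy = ∬_D (∂Q/∂x - ∂P/∂y) dA.

Here P = -15y, Q = 15x, so

    ∂Q/∂x = 15,    ∂P/∂y = -15,
    ∂Q/∂x - ∂P/∂y = 30.

D is the region 0 ≤ x ≤ 3, 0 ≤ y ≤ 4. Evaluating the double integral:

    ∬_D (30) dA = ∫_0^{3} ∫_0^{4} (30) dy dx.

Inner (y from 0 to 4): 120.
Outer (x from 0 to 3): 360.

Therefore ∮_C P dx + Q dy = 360.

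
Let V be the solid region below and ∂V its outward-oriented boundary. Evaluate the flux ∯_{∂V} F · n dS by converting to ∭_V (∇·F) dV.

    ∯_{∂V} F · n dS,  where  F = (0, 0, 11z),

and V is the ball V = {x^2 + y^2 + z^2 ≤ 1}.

By the divergence theorem,

    ∯_{∂V} F · n dS = ∭_V (∇ · F) dV.

Compute the divergence:
    ∇ · F = ∂F_x/∂x + ∂F_y/∂y + ∂F_z/∂z = 0 + 0 + 11 = 11.

In spherical coordinates, x = ρ sin(φ) cos(θ), y = ρ sin(φ) sin(θ), z = ρ cos(φ), dV = ρ^2 sin(φ) dρ dφ dθ, with 0 ≤ ρ ≤ 1, 0 ≤ φ ≤ π, 0 ≤ θ ≤ 2π.

The integrand, after substitution and multiplying by the volume element, becomes (11) · ρ^2 sin(φ), so

    ∭_V (∇·F) dV = ∫_0^{2π} ∫_0^{π} ∫_0^{1} (11) · ρ^2 sin(φ) dρ dφ dθ.

Inner (ρ from 0 to 1): 11sin(φ)/3.
Middle (φ from 0 to π): 22/3.
Outer (θ from 0 to 2π): 44π/3.

Therefore ∯_{∂V} F · n dS = 44π/3.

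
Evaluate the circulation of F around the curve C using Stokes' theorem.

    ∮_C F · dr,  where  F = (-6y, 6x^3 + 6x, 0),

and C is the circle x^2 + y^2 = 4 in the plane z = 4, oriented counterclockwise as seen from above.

Let S be the flat disk x^2 + y^2 ≤ 4 in the plane z = 4, with upward unit normal n̂ = ẑ. By Stokes' theorem,

    ∮_C F · dr = ∬_S (∇ × F) · n̂ dS = ∬_D (curl F)_z dA,

where D is the disk x^2 + y^2 ≤ 4.

Compute the curl of F = (-6y, 6x^3 + 6x, 0):
    (∇ × F)_x = ∂F_z/∂y - ∂F_y/∂z = 0,
    (∇ × F)_y = ∂F_x/∂z - ∂F_z/∂x = 0,
    (∇ × F)_z = ∂F_y/∂x - ∂F_x/∂y = 18x^2 + 12.

On z = 4, (curl F)_z = 18x^2 + 12.

Convert to polar (x = r cos θ, y = r sin θ, dA = r dr dθ); the integrand becomes 18r^2cos(θ)^2 + 12, so

    ∬_D (curl F)_z dA = ∫_0^{2π} ∫_0^{2} (18r^2cos(θ)^2 + 12) · r dr dθ.

Inner (r from 0 to 2): 72cos(θ)^2 + 24.
Outer (θ from 0 to 2π): 120π.

Therefore ∮_C F · dr = 120π.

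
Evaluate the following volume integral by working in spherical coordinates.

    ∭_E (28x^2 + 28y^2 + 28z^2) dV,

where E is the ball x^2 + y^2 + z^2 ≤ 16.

In spherical coordinates, x = ρ sin(φ) cos(θ), y = ρ sin(φ) sin(θ), z = ρ cos(φ), and dV = ρ^2 sin(φ) dρ dφ dθ.

The integrand becomes 28ρ^2, so

    ∭_E (28x^2 + 28y^2 + 28z^2) dV = ∫_{0}^{2π} ∫_{0}^{π} ∫_{0}^{4} (28ρ^2) · ρ^2 sin(φ) dρ dφ dθ.

Inner (ρ): 28672sin(φ)/5.
Middle (φ): 57344/5.
Outer (θ): 114688π/5.

Therefore the triple integral equals 114688π/5.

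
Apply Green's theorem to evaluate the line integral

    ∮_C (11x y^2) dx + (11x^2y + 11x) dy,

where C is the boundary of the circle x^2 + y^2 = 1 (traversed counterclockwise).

Green's theorem converts the closed line integral into a double integral over the enclosed region D:

    ∮_C P dx + Q dy = ∬_D (∂Q/∂x - ∂P/∂y) dA.

Here P = 11x y^2, Q = 11x^2y + 11x, so

    ∂Q/∂x = 22x y + 11,    ∂P/∂y = 22x y,
    ∂Q/∂x - ∂P/∂y = 11.

D is the region x^2 + y^2 ≤ 1. Evaluating the double integral:

In polar coordinates (x = r cos θ, y = r sin θ, dA = r dr dθ) the integrand becomes 11, so

    ∬_D (11) dA = ∫_0^{2π} ∫_0^{1} (11) · r dr dθ.

Inner (r from 0 to 1): 11/2.
Outer (θ from 0 to 2π): 11π.

Therefore ∮_C P dx + Q dy = 11π.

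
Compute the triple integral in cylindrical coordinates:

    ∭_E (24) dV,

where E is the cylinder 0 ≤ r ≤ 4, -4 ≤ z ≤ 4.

In cylindrical coordinates, x = r cos(θ), y = r sin(θ), z = z, and dV = r dr dθ dz.

The integrand becomes 24, so

    ∭_E (24) dV = ∫_{0}^{2π} ∫_{0}^{4} ∫_{-4}^{4} (24) · r dz dr dθ.

Inner (z): 192r.
Middle (r from 0 to 4): 1536.
Outer (θ): 3072π.

Therefore the triple integral equals 3072π.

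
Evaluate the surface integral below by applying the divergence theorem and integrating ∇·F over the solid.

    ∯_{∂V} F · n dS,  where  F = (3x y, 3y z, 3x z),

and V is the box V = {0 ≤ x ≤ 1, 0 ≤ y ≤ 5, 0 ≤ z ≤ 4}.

By the divergence theorem,

    ∯_{∂V} F · n dS = ∭_V (∇ · F) dV.

Compute the divergence:
    ∇ · F = ∂F_x/∂x + ∂F_y/∂y + ∂F_z/∂z = 3y + 3z + 3x = 3x + 3y + 3z.

V is a rectangular box, so dV = dx dy dz with 0 ≤ x ≤ 1, 0 ≤ y ≤ 5, 0 ≤ z ≤ 4.

Integrate (3x + 3y + 3z) over V as an iterated integral:

    ∭_V (∇·F) dV = ∫_0^{1} ∫_0^{5} ∫_0^{4} (3x + 3y + 3z) dz dy dx.

Inner (z from 0 to 4): 12x + 12y + 24.
Middle (y from 0 to 5): 60x + 270.
Outer (x from 0 to 1): 300.

Therefore ∯_{∂V} F · n dS = 300.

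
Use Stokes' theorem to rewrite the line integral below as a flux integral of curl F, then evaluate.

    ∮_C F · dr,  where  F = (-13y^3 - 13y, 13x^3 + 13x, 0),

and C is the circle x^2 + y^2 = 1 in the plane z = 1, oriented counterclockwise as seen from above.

Let S be the flat disk x^2 + y^2 ≤ 1 in the plane z = 1, with upward unit normal n̂ = ẑ. By Stokes' theorem,

    ∮_C F · dr = ∬_S (∇ × F) · n̂ dS = ∬_D (curl F)_z dA,

where D is the disk x^2 + y^2 ≤ 1.

Compute the curl of F = (-13y^3 - 13y, 13x^3 + 13x, 0):
    (∇ × F)_x = ∂F_z/∂y - ∂F_y/∂z = 0,
    (∇ × F)_y = ∂F_x/∂z - ∂F_z/∂x = 0,
    (∇ × F)_z = ∂F_y/∂x - ∂F_x/∂y = 39x^2 + 39y^2 + 26.

On z = 1, (curl F)_z = 39x^2 + 39y^2 + 26.

Convert to polar (x = r cos θ, y = r sin θ, dA = r dr dθ); the integrand becomes 39r^2 + 26, so

    ∬_D (curl F)_z dA = ∫_0^{2π} ∫_0^{1} (39r^2 + 26) · r dr dθ.

Inner (r from 0 to 1): 91/4.
Outer (θ from 0 to 2π): 91π/2.

Therefore ∮_C F · dr = 91π/2.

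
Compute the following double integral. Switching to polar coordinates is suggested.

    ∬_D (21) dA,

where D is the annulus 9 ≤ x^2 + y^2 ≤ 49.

The region D is 3 ≤ r ≤ 7, 0 ≤ θ ≤ 2π in polar coordinates, where x = r cos(θ), y = r sin(θ), and dA = r dr dθ.

Under the substitution, the integrand becomes 21, so

    ∬_D (21) dA = ∫_{0}^{2π} ∫_{3}^{7} (21) · r dr dθ.

Inner integral (in r): ∫_{3}^{7} (21) · r dr = 420.

Outer integral (in θ): ∫_{0}^{2π} (420) dθ = 840π.

Therefore ∬_D (21) dA = 840π.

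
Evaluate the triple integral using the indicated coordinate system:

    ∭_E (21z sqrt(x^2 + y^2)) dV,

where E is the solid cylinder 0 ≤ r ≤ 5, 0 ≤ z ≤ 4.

In cylindrical coordinates, x = r cos(θ), y = r sin(θ), z = z, and dV = r dr dθ dz.

The integrand becomes 21r z, so

    ∭_E (21z sqrt(x^2 + y^2)) dV = ∫_{0}^{2π} ∫_{0}^{5} ∫_{0}^{4} (21r z) · r dz dr dθ.

Inner (z): 168r^2.
Middle (r from 0 to 5): 7000.
Outer (θ): 14000π.

Therefore the triple integral equals 14000π.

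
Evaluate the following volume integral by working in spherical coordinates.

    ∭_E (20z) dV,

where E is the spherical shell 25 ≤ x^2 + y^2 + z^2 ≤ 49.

In spherical coordinates, x = ρ sin(φ) cos(θ), y = ρ sin(φ) sin(θ), z = ρ cos(φ), and dV = ρ^2 sin(φ) dρ dφ dθ.

The integrand becomes 20ρ cos(φ), so

    ∭_E (20z) dV = ∫_{0}^{2π} ∫_{0}^{π} ∫_{5}^{7} (20ρ cos(φ)) · ρ^2 sin(φ) dρ dφ dθ.

Inner (ρ): 4440sin(2φ).
Middle (φ): 0.
Outer (θ): 0.

Therefore the triple integral equals 0.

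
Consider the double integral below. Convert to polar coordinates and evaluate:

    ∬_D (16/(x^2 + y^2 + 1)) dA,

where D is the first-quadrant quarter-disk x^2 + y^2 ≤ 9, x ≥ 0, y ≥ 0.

The region D is 0 ≤ r ≤ 3, 0 ≤ θ ≤ π/2 in polar coordinates, where x = r cos(θ), y = r sin(θ), and dA = r dr dθ.

Under the substitution, the integrand becomes 16/(r^2 + 1), so

    ∬_D (16/(x^2 + y^2 + 1)) dA = ∫_{0}^{π/2} ∫_{0}^{3} (16/(r^2 + 1)) · r dr dθ.

Inner integral (in r): ∫_{0}^{3} (16/(r^2 + 1)) · r dr = log(100000000).

Outer integral (in θ): ∫_{0}^{π/2} (log(100000000)) dθ = 4π log(10).

Therefore ∬_D (16/(x^2 + y^2 + 1)) dA = 4π log(10).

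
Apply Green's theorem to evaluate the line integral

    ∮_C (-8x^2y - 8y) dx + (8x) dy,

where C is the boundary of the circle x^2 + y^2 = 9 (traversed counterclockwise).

Green's theorem converts the closed line integral into a double integral over the enclosed region D:

    ∮_C P dx + Q dy = ∬_D (∂Q/∂x - ∂P/∂y) dA.

Here P = -8x^2y - 8y, Q = 8x, so

    ∂Q/∂x = 8,    ∂P/∂y = -8x^2 - 8,
    ∂Q/∂x - ∂P/∂y = 8x^2 + 16.

D is the region x^2 + y^2 ≤ 9. Evaluating the double integral:

In polar coordinates (x = r cos θ, y = r sin θ, dA = r dr dθ) the integrand becomes 8r^2cos(θ)^2 + 16, so

    ∬_D (8x^2 + 16) dA = ∫_0^{2π} ∫_0^{3} (8r^2cos(θ)^2 + 16) · r dr dθ.

Inner (r from 0 to 3): 162cos(θ)^2 + 72.
Outer (θ from 0 to 2π): 306π.

Therefore ∮_C P dx + Q dy = 306π.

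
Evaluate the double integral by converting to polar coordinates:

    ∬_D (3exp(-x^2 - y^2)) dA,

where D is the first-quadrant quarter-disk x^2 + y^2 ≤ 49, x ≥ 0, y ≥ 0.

The region D is 0 ≤ r ≤ 7, 0 ≤ θ ≤ π/2 in polar coordinates, where x = r cos(θ), y = r sin(θ), and dA = r dr dθ.

Under the substitution, the integrand becomes 3exp(-r^2), so

    ∬_D (3exp(-x^2 - y^2)) dA = ∫_{0}^{π/2} ∫_{0}^{7} (3exp(-r^2)) · r dr dθ.

Inner integral (in r): ∫_{0}^{7} (3exp(-r^2)) · r dr = 3/2 - 3exp(-49)/2.

Outer integral (in θ): ∫_{0}^{π/2} (3/2 - 3exp(-49)/2) dθ = -3π (1 - exp(49))exp(-49)/4.

Therefore ∬_D (3exp(-x^2 - y^2)) dA = -3π (1 - exp(49))exp(-49)/4.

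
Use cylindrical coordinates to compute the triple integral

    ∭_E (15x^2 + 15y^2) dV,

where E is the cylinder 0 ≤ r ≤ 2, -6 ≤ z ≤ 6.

In cylindrical coordinates, x = r cos(θ), y = r sin(θ), z = z, and dV = r dr dθ dz.

The integrand becomes 15r^2, so

    ∭_E (15x^2 + 15y^2) dV = ∫_{0}^{2π} ∫_{0}^{2} ∫_{-6}^{6} (15r^2) · r dz dr dθ.

Inner (z): 180r^3.
Middle (r from 0 to 2): 720.
Outer (θ): 1440π.

Therefore the triple integral equals 1440π.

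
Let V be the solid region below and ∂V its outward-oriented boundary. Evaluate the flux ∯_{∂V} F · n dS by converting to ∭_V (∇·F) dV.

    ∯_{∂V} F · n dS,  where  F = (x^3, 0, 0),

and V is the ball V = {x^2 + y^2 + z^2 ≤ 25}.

By the divergence theorem,

    ∯_{∂V} F · n dS = ∭_V (∇ · F) dV.

Compute the divergence:
    ∇ · F = ∂F_x/∂x + ∂F_y/∂y + ∂F_z/∂z = 3x^2 + 0 + 0 = 3x^2.

In spherical coordinates, x = ρ sin(φ) cos(θ), y = ρ sin(φ) sin(θ), z = ρ cos(φ), dV = ρ^2 sin(φ) dρ dφ dθ, with 0 ≤ ρ ≤ 5, 0 ≤ φ ≤ π, 0 ≤ θ ≤ 2π.

The integrand, after substitution and multiplying by the volume element, becomes (3ρ^2sin(φ)^2cos(θ)^2) · ρ^2 sin(φ), so

    ∭_V (∇·F) dV = ∫_0^{2π} ∫_0^{π} ∫_0^{5} (3ρ^2sin(φ)^2cos(θ)^2) · ρ^2 sin(φ) dρ dφ dθ.

Inner (ρ from 0 to 5): 1875sin(φ)^3cos(θ)^2.
Middle (φ from 0 to π): 2500cos(θ)^2.
Outer (θ from 0 to 2π): 2500π.

Therefore ∯_{∂V} F · n dS = 2500π.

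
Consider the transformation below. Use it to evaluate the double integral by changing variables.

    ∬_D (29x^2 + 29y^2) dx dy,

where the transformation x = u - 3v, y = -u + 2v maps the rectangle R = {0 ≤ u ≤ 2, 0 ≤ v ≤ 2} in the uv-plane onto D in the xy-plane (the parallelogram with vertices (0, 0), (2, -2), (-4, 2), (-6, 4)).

Compute the Jacobian determinant of (x, y) with respect to (u, v):

    ∂(x,y)/∂(u,v) = | 1  -3 | = (1)(2) - (-3)(-1) = -1.
                   | -1  2 |

Its absolute value is |J| = 1 (the area scaling factor).

Substituting x = u - 3v, y = -u + 2v into the integrand,

    29x^2 + 29y^2 → 58u^2 - 290u v + 377v^2,

so the integral becomes

    ∬_R (58u^2 - 290u v + 377v^2) · |J| du dv = ∫_0^2 ∫_0^2 (58u^2 - 290u v + 377v^2) dv du.

Inner (v): 116u^2 - 580u + 3016/3.
Outer (u): 1160.

Therefore ∬_D (29x^2 + 29y^2) dx dy = 1160.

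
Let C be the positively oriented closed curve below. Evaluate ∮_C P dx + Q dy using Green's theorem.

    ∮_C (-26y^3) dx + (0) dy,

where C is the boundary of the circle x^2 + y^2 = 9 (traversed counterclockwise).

Green's theorem converts the closed line integral into a double integral over the enclosed region D:

    ∮_C P dx + Q dy = ∬_D (∂Q/∂x - ∂P/∂y) dA.

Here P = -26y^3, Q = 0, so

    ∂Q/∂x = 0,    ∂P/∂y = -78y^2,
    ∂Q/∂x - ∂P/∂y = 78y^2.

D is the region x^2 + y^2 ≤ 9. Evaluating the double integral:

In polar coordinates (x = r cos θ, y = r sin θ, dA = r dr dθ) the integrand becomes 78r^2sin(θ)^2, so

    ∬_D (78y^2) dA = ∫_0^{2π} ∫_0^{3} (78r^2sin(θ)^2) · r dr dθ.

Inner (r from 0 to 3): 3159sin(θ)^2/2.
Outer (θ from 0 to 2π): 3159π/2.

Therefore ∮_C P dx + Q dy = 3159π/2.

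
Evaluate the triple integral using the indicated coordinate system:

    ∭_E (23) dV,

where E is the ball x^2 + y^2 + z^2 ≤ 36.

In spherical coordinates, x = ρ sin(φ) cos(θ), y = ρ sin(φ) sin(θ), z = ρ cos(φ), and dV = ρ^2 sin(φ) dρ dφ dθ.

The integrand becomes 23, so

    ∭_E (23) dV = ∫_{0}^{2π} ∫_{0}^{π} ∫_{0}^{6} (23) · ρ^2 sin(φ) dρ dφ dθ.

Inner (ρ): 1656sin(φ).
Middle (φ): 3312.
Outer (θ): 6624π.

Therefore the triple integral equals 6624π.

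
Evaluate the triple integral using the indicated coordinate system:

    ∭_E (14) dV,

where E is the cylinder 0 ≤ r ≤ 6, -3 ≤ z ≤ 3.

In cylindrical coordinates, x = r cos(θ), y = r sin(θ), z = z, and dV = r dr dθ dz.

The integrand becomes 14, so

    ∭_E (14) dV = ∫_{0}^{2π} ∫_{0}^{6} ∫_{-3}^{3} (14) · r dz dr dθ.

Inner (z): 84r.
Middle (r from 0 to 6): 1512.
Outer (θ): 3024π.

Therefore the triple integral equals 3024π.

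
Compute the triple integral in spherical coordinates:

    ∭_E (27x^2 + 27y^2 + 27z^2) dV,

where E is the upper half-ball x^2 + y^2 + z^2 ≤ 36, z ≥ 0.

In spherical coordinates, x = ρ sin(φ) cos(θ), y = ρ sin(φ) sin(θ), z = ρ cos(φ), and dV = ρ^2 sin(φ) dρ dφ dθ.

The integrand becomes 27ρ^2, so

    ∭_E (27x^2 + 27y^2 + 27z^2) dV = ∫_{0}^{2π} ∫_{0}^{π/2} ∫_{0}^{6} (27ρ^2) · ρ^2 sin(φ) dρ dφ dθ.

Inner (ρ): 209952sin(φ)/5.
Middle (φ): 209952/5.
Outer (θ): 419904π/5.

Therefore the triple integral equals 419904π/5.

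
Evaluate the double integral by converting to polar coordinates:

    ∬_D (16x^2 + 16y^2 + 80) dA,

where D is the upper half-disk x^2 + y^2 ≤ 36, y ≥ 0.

The region D is 0 ≤ r ≤ 6, 0 ≤ θ ≤ π in polar coordinates, where x = r cos(θ), y = r sin(θ), and dA = r dr dθ.

Under the substitution, the integrand becomes 16r^2 + 80, so

    ∬_D (16x^2 + 16y^2 + 80) dA = ∫_{0}^{π} ∫_{0}^{6} (16r^2 + 80) · r dr dθ.

Inner integral (in r): ∫_{0}^{6} (16r^2 + 80) · r dr = 6624.

Outer integral (in θ): ∫_{0}^{π} (6624) dθ = 6624π.

Therefore ∬_D (16x^2 + 16y^2 + 80) dA = 6624π.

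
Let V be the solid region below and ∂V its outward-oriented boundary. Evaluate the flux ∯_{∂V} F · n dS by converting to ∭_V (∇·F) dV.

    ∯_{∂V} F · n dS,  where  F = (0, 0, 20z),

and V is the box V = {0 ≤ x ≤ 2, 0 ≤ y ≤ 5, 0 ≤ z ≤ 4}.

By the divergence theorem,

    ∯_{∂V} F · n dS = ∭_V (∇ · F) dV.

Compute the divergence:
    ∇ · F = ∂F_x/∂x + ∂F_y/∂y + ∂F_z/∂z = 0 + 0 + 20 = 20.

V is a rectangular box, so dV = dx dy dz with 0 ≤ x ≤ 2, 0 ≤ y ≤ 5, 0 ≤ z ≤ 4.

Integrate (20) over V as an iterated integral:

    ∭_V (∇·F) dV = ∫_0^{2} ∫_0^{5} ∫_0^{4} (20) dz dy dx.

Inner (z from 0 to 4): 80.
Middle (y from 0 to 5): 400.
Outer (x from 0 to 2): 800.

Therefore ∯_{∂V} F · n dS = 800.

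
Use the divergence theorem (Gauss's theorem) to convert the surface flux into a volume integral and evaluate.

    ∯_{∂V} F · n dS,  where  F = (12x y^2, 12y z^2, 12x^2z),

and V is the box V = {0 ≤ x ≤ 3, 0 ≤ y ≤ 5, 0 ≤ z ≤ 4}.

By the divergence theorem,

    ∯_{∂V} F · n dS = ∭_V (∇ · F) dV.

Compute the divergence:
    ∇ · F = ∂F_x/∂x + ∂F_y/∂y + ∂F_z/∂z = 12y^2 + 12z^2 + 12x^2 = 12x^2 + 12y^2 + 12z^2.

V is a rectangular box, so dV = dx dy dz with 0 ≤ x ≤ 3, 0 ≤ y ≤ 5, 0 ≤ z ≤ 4.

Integrate (12x^2 + 12y^2 + 12z^2) over V as an iterated integral:

    ∭_V (∇·F) dV = ∫_0^{3} ∫_0^{5} ∫_0^{4} (12x^2 + 12y^2 + 12z^2) dz dy dx.

Inner (z from 0 to 4): 48x^2 + 48y^2 + 256.
Middle (y from 0 to 5): 240x^2 + 3280.
Outer (x from 0 to 3): 12000.

Therefore ∯_{∂V} F · n dS = 12000.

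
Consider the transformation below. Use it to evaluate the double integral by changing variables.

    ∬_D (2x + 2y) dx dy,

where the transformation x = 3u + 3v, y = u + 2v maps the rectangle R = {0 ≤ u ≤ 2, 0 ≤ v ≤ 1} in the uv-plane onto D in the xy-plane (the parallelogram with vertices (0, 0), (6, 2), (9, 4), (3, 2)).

Compute the Jacobian determinant of (x, y) with respect to (u, v):

    ∂(x,y)/∂(u,v) = | 3  3 | = (3)(2) - (3)(1) = 3.
                   | 1  2 |

Its absolute value is |J| = 3 (the area scaling factor).

Substituting x = 3u + 3v, y = u + 2v into the integrand,

    2x + 2y → 8u + 10v,

so the integral becomes

    ∬_R (8u + 10v) · |J| du dv = ∫_0^2 ∫_0^1 (24u + 30v) dv du.

Inner (v): 24u + 15.
Outer (u): 78.

Therefore ∬_D (2x + 2y) dx dy = 78.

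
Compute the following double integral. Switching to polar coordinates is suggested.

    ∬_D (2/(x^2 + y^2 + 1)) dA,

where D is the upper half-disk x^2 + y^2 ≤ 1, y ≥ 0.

The region D is 0 ≤ r ≤ 1, 0 ≤ θ ≤ π in polar coordinates, where x = r cos(θ), y = r sin(θ), and dA = r dr dθ.

Under the substitution, the integrand becomes 2/(r^2 + 1), so

    ∬_D (2/(x^2 + y^2 + 1)) dA = ∫_{0}^{π} ∫_{0}^{1} (2/(r^2 + 1)) · r dr dθ.

Inner integral (in r): ∫_{0}^{1} (2/(r^2 + 1)) · r dr = log(2).

Outer integral (in θ): ∫_{0}^{π} (log(2)) dθ = π log(2).

Therefore ∬_D (2/(x^2 + y^2 + 1)) dA = π log(2).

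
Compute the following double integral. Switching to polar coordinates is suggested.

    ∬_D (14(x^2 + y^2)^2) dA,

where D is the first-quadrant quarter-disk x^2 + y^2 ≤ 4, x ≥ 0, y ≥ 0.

The region D is 0 ≤ r ≤ 2, 0 ≤ θ ≤ π/2 in polar coordinates, where x = r cos(θ), y = r sin(θ), and dA = r dr dθ.

Under the substitution, the integrand becomes 14r^4, so

    ∬_D (14(x^2 + y^2)^2) dA = ∫_{0}^{π/2} ∫_{0}^{2} (14r^4) · r dr dθ.

Inner integral (in r): ∫_{0}^{2} (14r^4) · r dr = 448/3.

Outer integral (in θ): ∫_{0}^{π/2} (448/3) dθ = 224π/3.

Therefore ∬_D (14(x^2 + y^2)^2) dA = 224π/3.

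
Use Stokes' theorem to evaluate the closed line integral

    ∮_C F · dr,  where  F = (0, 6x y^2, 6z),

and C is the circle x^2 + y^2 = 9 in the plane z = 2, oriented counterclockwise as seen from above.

Let S be the flat disk x^2 + y^2 ≤ 9 in the plane z = 2, with upward unit normal n̂ = ẑ. By Stokes' theorem,

    ∮_C F · dr = ∬_S (∇ × F) · n̂ dS = ∬_D (curl F)_z dA,

where D is the disk x^2 + y^2 ≤ 9.

Compute the curl of F = (0, 6x y^2, 6z):
    (∇ × F)_x = ∂F_z/∂y - ∂F_y/∂z = 0,
    (∇ × F)_y = ∂F_x/∂z - ∂F_z/∂x = 0,
    (∇ × F)_z = ∂F_y/∂x - ∂F_x/∂y = 6y^2.

On z = 2, (curl F)_z = 6y^2.

Convert to polar (x = r cos θ, y = r sin θ, dA = r dr dθ); the integrand becomes 6r^2sin(θ)^2, so

    ∬_D (curl F)_z dA = ∫_0^{2π} ∫_0^{3} (6r^2sin(θ)^2) · r dr dθ.

Inner (r from 0 to 3): 243sin(θ)^2/2.
Outer (θ from 0 to 2π): 243π/2.

Therefore ∮_C F · dr = 243π/2.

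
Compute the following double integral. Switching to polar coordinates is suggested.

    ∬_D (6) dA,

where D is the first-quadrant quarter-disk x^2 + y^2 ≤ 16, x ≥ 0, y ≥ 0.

The region D is 0 ≤ r ≤ 4, 0 ≤ θ ≤ π/2 in polar coordinates, where x = r cos(θ), y = r sin(θ), and dA = r dr dθ.

Under the substitution, the integrand becomes 6, so

    ∬_D (6) dA = ∫_{0}^{π/2} ∫_{0}^{4} (6) · r dr dθ.

Inner integral (in r): ∫_{0}^{4} (6) · r dr = 48.

Outer integral (in θ): ∫_{0}^{π/2} (48) dθ = 24π.

Therefore ∬_D (6) dA = 24π.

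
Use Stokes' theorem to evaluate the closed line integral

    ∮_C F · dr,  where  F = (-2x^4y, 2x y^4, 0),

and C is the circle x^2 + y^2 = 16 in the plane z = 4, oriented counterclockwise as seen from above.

Let S be the flat disk x^2 + y^2 ≤ 16 in the plane z = 4, with upward unit normal n̂ = ẑ. By Stokes' theorem,

    ∮_C F · dr = ∬_S (∇ × F) · n̂ dS = ∬_D (curl F)_z dA,

where D is the disk x^2 + y^2 ≤ 16.

Compute the curl of F = (-2x^4y, 2x y^4, 0):
    (∇ × F)_x = ∂F_z/∂y - ∂F_y/∂z = 0,
    (∇ × F)_y = ∂F_x/∂z - ∂F_z/∂x = 0,
    (∇ × F)_z = ∂F_y/∂x - ∂F_x/∂y = 2x^4 + 2y^4.

On z = 4, (curl F)_z = 2x^4 + 2y^4.

Convert to polar (x = r cos θ, y = r sin θ, dA = r dr dθ); the integrand becomes 2r^4(sin(θ)^4 + cos(θ)^4), so

    ∬_D (curl F)_z dA = ∫_0^{2π} ∫_0^{4} (2r^4(sin(θ)^4 + cos(θ)^4)) · r dr dθ.

Inner (r from 0 to 4): 4096sin(θ)^4/3 + 4096cos(θ)^4/3.
Outer (θ from 0 to 2π): 2048π.

Therefore ∮_C F · dr = 2048π.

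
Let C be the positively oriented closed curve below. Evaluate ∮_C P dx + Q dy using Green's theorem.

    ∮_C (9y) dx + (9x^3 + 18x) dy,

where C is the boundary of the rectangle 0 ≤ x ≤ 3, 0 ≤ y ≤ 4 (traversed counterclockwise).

Green's theorem converts the closed line integral into a double integral over the enclosed region D:

    ∮_C P dx + Q dy = ∬_D (∂Q/∂x - ∂P/∂y) dA.

Here P = 9y, Q = 9x^3 + 18x, so

    ∂Q/∂x = 27x^2 + 18,    ∂P/∂y = 9,
    ∂Q/∂x - ∂P/∂y = 27x^2 + 9.

D is the region 0 ≤ x ≤ 3, 0 ≤ y ≤ 4. Evaluating the double integral:

    ∬_D (27x^2 + 9) dA = ∫_0^{3} ∫_0^{4} (27x^2 + 9) dy dx.

Inner (y from 0 to 4): 108x^2 + 36.
Outer (x from 0 to 3): 1080.

Therefore ∮_C P dx + Q dy = 1080.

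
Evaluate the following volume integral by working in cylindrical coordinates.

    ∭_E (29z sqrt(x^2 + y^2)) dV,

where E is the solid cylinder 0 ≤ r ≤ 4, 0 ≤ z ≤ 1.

In cylindrical coordinates, x = r cos(θ), y = r sin(θ), z = z, and dV = r dr dθ dz.

The integrand becomes 29r z, so

    ∭_E (29z sqrt(x^2 + y^2)) dV = ∫_{0}^{2π} ∫_{0}^{4} ∫_{0}^{1} (29r z) · r dz dr dθ.

Inner (z): 29r^2/2.
Middle (r from 0 to 4): 928/3.
Outer (θ): 1856π/3.

Therefore the triple integral equals 1856π/3.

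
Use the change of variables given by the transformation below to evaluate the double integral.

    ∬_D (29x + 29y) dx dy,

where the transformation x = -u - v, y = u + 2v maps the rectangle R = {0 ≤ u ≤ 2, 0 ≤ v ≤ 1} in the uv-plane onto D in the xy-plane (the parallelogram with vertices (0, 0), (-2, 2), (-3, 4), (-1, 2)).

Compute the Jacobian determinant of (x, y) with respect to (u, v):

    ∂(x,y)/∂(u,v) = | -1  -1 | = (-1)(2) - (-1)(1) = -1.
                   | 1  2 |

Its absolute value is |J| = 1 (the area scaling factor).

Substituting x = -u - v, y = u + 2v into the integrand,

    29x + 29y → 29v,

so the integral becomes

    ∬_R (29v) · |J| du dv = ∫_0^2 ∫_0^1 (29v) dv du.

Inner (v): 29/2.
Outer (u): 29.

Therefore ∬_D (29x + 29y) dx dy = 29.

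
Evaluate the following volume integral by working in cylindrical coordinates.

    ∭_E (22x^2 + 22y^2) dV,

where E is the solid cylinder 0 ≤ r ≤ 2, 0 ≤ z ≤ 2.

In cylindrical coordinates, x = r cos(θ), y = r sin(θ), z = z, and dV = r dr dθ dz.

The integrand becomes 22r^2, so

    ∭_E (22x^2 + 22y^2) dV = ∫_{0}^{2π} ∫_{0}^{2} ∫_{0}^{2} (22r^2) · r dz dr dθ.

Inner (z): 44r^3.
Middle (r from 0 to 2): 176.
Outer (θ): 352π.

Therefore the triple integral equals 352π.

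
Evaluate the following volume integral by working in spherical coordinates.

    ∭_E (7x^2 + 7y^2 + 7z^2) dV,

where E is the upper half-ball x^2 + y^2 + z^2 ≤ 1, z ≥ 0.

In spherical coordinates, x = ρ sin(φ) cos(θ), y = ρ sin(φ) sin(θ), z = ρ cos(φ), and dV = ρ^2 sin(φ) dρ dφ dθ.

The integrand becomes 7ρ^2, so

    ∭_E (7x^2 + 7y^2 + 7z^2) dV = ∫_{0}^{2π} ∫_{0}^{π/2} ∫_{0}^{1} (7ρ^2) · ρ^2 sin(φ) dρ dφ dθ.

Inner (ρ): 7sin(φ)/5.
Middle (φ): 7/5.
Outer (θ): 14π/5.

Therefore the triple integral equals 14π/5.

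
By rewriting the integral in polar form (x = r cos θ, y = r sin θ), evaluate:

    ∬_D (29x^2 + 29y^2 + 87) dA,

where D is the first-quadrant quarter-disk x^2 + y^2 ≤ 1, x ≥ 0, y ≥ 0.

The region D is 0 ≤ r ≤ 1, 0 ≤ θ ≤ π/2 in polar coordinates, where x = r cos(θ), y = r sin(θ), and dA = r dr dθ.

Under the substitution, the integrand becomes 29r^2 + 87, so

    ∬_D (29x^2 + 29y^2 + 87) dA = ∫_{0}^{π/2} ∫_{0}^{1} (29r^2 + 87) · r dr dθ.

Inner integral (in r): ∫_{0}^{1} (29r^2 + 87) · r dr = 203/4.

Outer integral (in θ): ∫_{0}^{π/2} (203/4) dθ = 203π/8.

Therefore ∬_D (29x^2 + 29y^2 + 87) dA = 203π/8.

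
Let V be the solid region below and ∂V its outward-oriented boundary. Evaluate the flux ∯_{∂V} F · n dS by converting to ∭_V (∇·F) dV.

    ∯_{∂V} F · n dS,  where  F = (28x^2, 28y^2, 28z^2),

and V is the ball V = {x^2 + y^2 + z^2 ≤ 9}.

By the divergence theorem,

    ∯_{∂V} F · n dS = ∭_V (∇ · F) dV.

Compute the divergence:
    ∇ · F = ∂F_x/∂x + ∂F_y/∂y + ∂F_z/∂z = 56x + 56y + 56z.

In spherical coordinates, x = ρ sin(φ) cos(θ), y = ρ sin(φ) sin(θ), z = ρ cos(φ), dV = ρ^2 sin(φ) dρ dφ dθ, with 0 ≤ ρ ≤ 3, 0 ≤ φ ≤ π, 0 ≤ θ ≤ 2π.

The integrand, after substitution and multiplying by the volume element, becomes (56ρ (sqrt(2)sin(φ)sin(θ + π/4) + cos(φ))) · ρ^2 sin(φ), so

    ∭_V (∇·F) dV = ∫_0^{2π} ∫_0^{π} ∫_0^{3} (56ρ (sqrt(2)sin(φ)sin(θ + π/4) + cos(φ))) · ρ^2 sin(φ) dρ dφ dθ.

Inner (ρ from 0 to 3): 1134(sqrt(2)sin(φ)sin(θ + π/4) + cos(φ))sin(φ).
Middle (φ from 0 to π): 567sqrt(2)π sin(θ + π/4).
Outer (θ from 0 to 2π): 0.

Therefore ∯_{∂V} F · n dS = 0.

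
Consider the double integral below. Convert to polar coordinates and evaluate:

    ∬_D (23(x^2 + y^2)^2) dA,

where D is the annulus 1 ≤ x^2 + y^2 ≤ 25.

The region D is 1 ≤ r ≤ 5, 0 ≤ θ ≤ 2π in polar coordinates, where x = r cos(θ), y = r sin(θ), and dA = r dr dθ.

Under the substitution, the integrand becomes 23r^4, so

    ∬_D (23(x^2 + y^2)^2) dA = ∫_{0}^{2π} ∫_{1}^{5} (23r^4) · r dr dθ.

Inner integral (in r): ∫_{1}^{5} (23r^4) · r dr = 59892.

Outer integral (in θ): ∫_{0}^{2π} (59892) dθ = 119784π.

Therefore ∬_D (23(x^2 + y^2)^2) dA = 119784π.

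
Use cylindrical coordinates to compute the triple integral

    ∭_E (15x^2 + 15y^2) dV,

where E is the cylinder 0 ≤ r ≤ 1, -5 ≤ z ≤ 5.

In cylindrical coordinates, x = r cos(θ), y = r sin(θ), z = z, and dV = r dr dθ dz.

The integrand becomes 15r^2, so

    ∭_E (15x^2 + 15y^2) dV = ∫_{0}^{2π} ∫_{0}^{1} ∫_{-5}^{5} (15r^2) · r dz dr dθ.

Inner (z): 150r^3.
Middle (r from 0 to 1): 75/2.
Outer (θ): 75π.

Therefore the triple integral equals 75π.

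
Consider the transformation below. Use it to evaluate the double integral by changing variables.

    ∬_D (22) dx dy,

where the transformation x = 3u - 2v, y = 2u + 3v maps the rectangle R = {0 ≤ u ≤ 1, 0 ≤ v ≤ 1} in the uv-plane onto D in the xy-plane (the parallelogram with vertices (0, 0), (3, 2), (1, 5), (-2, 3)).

Compute the Jacobian determinant of (x, y) with respect to (u, v):

    ∂(x,y)/∂(u,v) = | 3  -2 | = (3)(3) - (-2)(2) = 13.
                   | 2  3 |

Its absolute value is |J| = 13 (the area scaling factor).

Substituting x = 3u - 2v, y = 2u + 3v into the integrand,

    22 → 22,

so the integral becomes

    ∬_R (22) · |J| du dv = ∫_0^1 ∫_0^1 (286) dv du.

Inner (v): 286.
Outer (u): 286.

Therefore ∬_D (22) dx dy = 286.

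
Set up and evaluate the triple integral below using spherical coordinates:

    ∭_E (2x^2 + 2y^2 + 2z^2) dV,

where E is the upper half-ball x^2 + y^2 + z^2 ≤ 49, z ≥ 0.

In spherical coordinates, x = ρ sin(φ) cos(θ), y = ρ sin(φ) sin(θ), z = ρ cos(φ), and dV = ρ^2 sin(φ) dρ dφ dθ.

The integrand becomes 2ρ^2, so

    ∭_E (2x^2 + 2y^2 + 2z^2) dV = ∫_{0}^{2π} ∫_{0}^{π/2} ∫_{0}^{7} (2ρ^2) · ρ^2 sin(φ) dρ dφ dθ.

Inner (ρ): 33614sin(φ)/5.
Middle (φ): 33614/5.
Outer (θ): 67228π/5.

Therefore the triple integral equals 67228π/5.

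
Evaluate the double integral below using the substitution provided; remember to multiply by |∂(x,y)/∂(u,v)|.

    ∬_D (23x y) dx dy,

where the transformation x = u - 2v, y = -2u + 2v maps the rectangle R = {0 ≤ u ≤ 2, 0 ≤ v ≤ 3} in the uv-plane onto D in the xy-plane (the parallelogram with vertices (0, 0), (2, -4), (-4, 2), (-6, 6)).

Compute the Jacobian determinant of (x, y) with respect to (u, v):

    ∂(x,y)/∂(u,v) = | 1  -2 | = (1)(2) - (-2)(-2) = -2.
                   | -2  2 |

Its absolute value is |J| = 2 (the area scaling factor).

Substituting x = u - 2v, y = -2u + 2v into the integrand,

    23x y → -46u^2 + 138u v - 92v^2,

so the integral becomes

    ∬_R (-46u^2 + 138u v - 92v^2) · |J| du dv = ∫_0^2 ∫_0^3 (-92u^2 + 276u v - 184v^2) dv du.

Inner (v): -276u^2 + 1242u - 1656.
Outer (u): -1564.

Therefore ∬_D (23x y) dx dy = -1564.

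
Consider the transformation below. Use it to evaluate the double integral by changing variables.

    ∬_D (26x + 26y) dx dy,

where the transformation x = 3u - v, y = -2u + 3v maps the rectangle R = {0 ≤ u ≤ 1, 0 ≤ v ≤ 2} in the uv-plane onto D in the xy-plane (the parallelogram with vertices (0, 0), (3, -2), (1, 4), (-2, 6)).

Compute the Jacobian determinant of (x, y) with respect to (u, v):

    ∂(x,y)/∂(u,v) = | 3  -1 | = (3)(3) - (-1)(-2) = 7.
                   | -2  3 |

Its absolute value is |J| = 7 (the area scaling factor).

Substituting x = 3u - v, y = -2u + 3v into the integrand,

    26x + 26y → 26u + 52v,

so the integral becomes

    ∬_R (26u + 52v) · |J| du dv = ∫_0^1 ∫_0^2 (182u + 364v) dv du.

Inner (v): 364u + 728.
Outer (u): 910.

Therefore ∬_D (26x + 26y) dx dy = 910.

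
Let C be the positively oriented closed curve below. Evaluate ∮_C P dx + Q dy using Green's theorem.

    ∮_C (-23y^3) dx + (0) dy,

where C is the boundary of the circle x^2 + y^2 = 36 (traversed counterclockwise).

Green's theorem converts the closed line integral into a double integral over the enclosed region D:

    ∮_C P dx + Q dy = ∬_D (∂Q/∂x - ∂P/∂y) dA.

Here P = -23y^3, Q = 0, so

    ∂Q/∂x = 0,    ∂P/∂y = -69y^2,
    ∂Q/∂x - ∂P/∂y = 69y^2.

D is the region x^2 + y^2 ≤ 36. Evaluating the double integral:

In polar coordinates (x = r cos θ, y = r sin θ, dA = r dr dθ) the integrand becomes 69r^2sin(θ)^2, so

    ∬_D (69y^2) dA = ∫_0^{2π} ∫_0^{6} (69r^2sin(θ)^2) · r dr dθ.

Inner (r from 0 to 6): 22356sin(θ)^2.
Outer (θ from 0 to 2π): 22356π.

Therefore ∮_C P dx + Q dy = 22356π.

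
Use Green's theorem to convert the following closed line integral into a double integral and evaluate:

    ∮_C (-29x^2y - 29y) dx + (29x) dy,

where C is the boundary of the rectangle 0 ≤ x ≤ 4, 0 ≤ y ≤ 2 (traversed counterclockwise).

Green's theorem converts the closed line integral into a double integral over the enclosed region D:

    ∮_C P dx + Q dy = ∬_D (∂Q/∂x - ∂P/∂y) dA.

Here P = -29x^2y - 29y, Q = 29x, so

    ∂Q/∂x = 29,    ∂P/∂y = -29x^2 - 29,
    ∂Q/∂x - ∂P/∂y = 29x^2 + 58.

D is the region 0 ≤ x ≤ 4, 0 ≤ y ≤ 2. Evaluating the double integral:

    ∬_D (29x^2 + 58) dA = ∫_0^{4} ∫_0^{2} (29x^2 + 58) dy dx.

Inner (y from 0 to 2): 58x^2 + 116.
Outer (x from 0 to 4): 5104/3.

Therefore ∮_C P dx + Q dy = 5104/3.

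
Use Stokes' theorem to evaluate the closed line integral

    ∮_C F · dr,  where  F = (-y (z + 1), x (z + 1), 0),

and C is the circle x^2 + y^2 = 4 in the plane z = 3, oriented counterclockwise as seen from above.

Let S be the flat disk x^2 + y^2 ≤ 4 in the plane z = 3, with upward unit normal n̂ = ẑ. By Stokes' theorem,

    ∮_C F · dr = ∬_S (∇ × F) · n̂ dS = ∬_D (curl F)_z dA,

where D is the disk x^2 + y^2 ≤ 4.

Compute the curl of F = (-y (z + 1), x (z + 1), 0):
    (∇ × F)_x = ∂F_z/∂y - ∂F_y/∂z = -x,
    (∇ × F)_y = ∂F_x/∂z - ∂F_z/∂x = -y,
    (∇ × F)_z = ∂F_y/∂x - ∂F_x/∂y = 2z + 2.

On z = 3, (curl F)_z = 8.

Convert to polar (x = r cos θ, y = r sin θ, dA = r dr dθ); the integrand becomes 8, so

    ∬_D (curl F)_z dA = ∫_0^{2π} ∫_0^{2} (8) · r dr dθ.

Inner (r from 0 to 2): 16.
Outer (θ from 0 to 2π): 32π.

Therefore ∮_C F · dr = 32π.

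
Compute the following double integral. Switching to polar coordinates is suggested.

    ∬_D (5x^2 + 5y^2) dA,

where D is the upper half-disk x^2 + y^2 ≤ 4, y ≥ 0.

The region D is 0 ≤ r ≤ 2, 0 ≤ θ ≤ π in polar coordinates, where x = r cos(θ), y = r sin(θ), and dA = r dr dθ.

Under the substitution, the integrand becomes 5r^2, so

    ∬_D (5x^2 + 5y^2) dA = ∫_{0}^{π} ∫_{0}^{2} (5r^2) · r dr dθ.

Inner integral (in r): ∫_{0}^{2} (5r^2) · r dr = 20.

Outer integral (in θ): ∫_{0}^{π} (20) dθ = 20π.

Therefore ∬_D (5x^2 + 5y^2) dA = 20π.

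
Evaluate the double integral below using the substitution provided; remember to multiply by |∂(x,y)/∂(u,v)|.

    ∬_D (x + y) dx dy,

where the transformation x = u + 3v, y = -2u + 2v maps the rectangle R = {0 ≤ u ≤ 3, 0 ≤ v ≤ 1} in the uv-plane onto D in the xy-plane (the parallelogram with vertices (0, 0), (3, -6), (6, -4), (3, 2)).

Compute the Jacobian determinant of (x, y) with respect to (u, v):

    ∂(x,y)/∂(u,v) = | 1  3 | = (1)(2) - (3)(-2) = 8.
                   | -2  2 |

Its absolute value is |J| = 8 (the area scaling factor).

Substituting x = u + 3v, y = -2u + 2v into the integrand,

    x + y → -u + 5v,

so the integral becomes

    ∬_R (-u + 5v) · |J| du dv = ∫_0^3 ∫_0^1 (-8u + 40v) dv du.

Inner (v): 20 - 8u.
Outer (u): 24.

Therefore ∬_D (x + y) dx dy = 24.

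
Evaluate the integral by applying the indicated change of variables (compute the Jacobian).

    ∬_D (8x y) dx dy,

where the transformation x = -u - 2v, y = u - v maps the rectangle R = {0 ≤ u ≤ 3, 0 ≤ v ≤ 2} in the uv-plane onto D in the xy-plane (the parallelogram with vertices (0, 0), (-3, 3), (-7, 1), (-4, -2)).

Compute the Jacobian determinant of (x, y) with respect to (u, v):

    ∂(x,y)/∂(u,v) = | -1  -2 | = (-1)(-1) - (-2)(1) = 3.
                   | 1  -1 |

Its absolute value is |J| = 3 (the area scaling factor).

Substituting x = -u - 2v, y = u - v into the integrand,

    8x y → -8u^2 - 8u v + 16v^2,

so the integral becomes

    ∬_R (-8u^2 - 8u v + 16v^2) · |J| du dv = ∫_0^3 ∫_0^2 (-24u^2 - 24u v + 48v^2) dv du.

Inner (v): -48u^2 - 48u + 128.
Outer (u): -264.

Therefore ∬_D (8x y) dx dy = -264.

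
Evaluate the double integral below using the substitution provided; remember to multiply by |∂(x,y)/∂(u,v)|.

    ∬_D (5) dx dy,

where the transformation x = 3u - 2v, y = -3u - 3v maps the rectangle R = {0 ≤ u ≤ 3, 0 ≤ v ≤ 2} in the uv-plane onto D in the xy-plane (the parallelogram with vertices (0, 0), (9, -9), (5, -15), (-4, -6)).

Compute the Jacobian determinant of (x, y) with respect to (u, v):

    ∂(x,y)/∂(u,v) = | 3  -2 | = (3)(-3) - (-2)(-3) = -15.
                   | -3  -3 |

Its absolute value is |J| = 15 (the area scaling factor).

Substituting x = 3u - 2v, y = -3u - 3v into the integrand,

    5 → 5,

so the integral becomes

    ∬_R (5) · |J| du dv = ∫_0^3 ∫_0^2 (75) dv du.

Inner (v): 150.
Outer (u): 450.

Therefore ∬_D (5) dx dy = 450.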